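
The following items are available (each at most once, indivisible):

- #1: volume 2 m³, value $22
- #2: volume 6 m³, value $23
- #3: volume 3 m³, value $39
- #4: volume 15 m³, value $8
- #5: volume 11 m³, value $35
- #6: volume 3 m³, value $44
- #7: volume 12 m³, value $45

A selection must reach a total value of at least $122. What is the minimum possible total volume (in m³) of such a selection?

14

Subsets with value ≥ 122, sorted by total volume:
- #1+#2+#3+#6: volume 14, value 128
- #3+#6+#7: volume 18, value 128
- #1+#3+#5+#6: volume 19, value 140
- #1+#3+#6+#7: volume 20, value 150
Minimum volume: 14 m³.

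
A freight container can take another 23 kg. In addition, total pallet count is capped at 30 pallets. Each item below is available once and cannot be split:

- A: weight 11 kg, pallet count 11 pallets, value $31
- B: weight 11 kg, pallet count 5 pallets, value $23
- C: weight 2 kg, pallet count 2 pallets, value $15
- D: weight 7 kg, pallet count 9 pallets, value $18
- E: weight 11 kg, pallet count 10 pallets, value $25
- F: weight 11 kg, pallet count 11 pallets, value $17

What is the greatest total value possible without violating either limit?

Feasible sets respecting both limits:
- A+C+D: weight 20, pallet count 22, value 64
- C+D+E: weight 20, pallet count 21, value 58
- B+C+D: weight 20, pallet count 16, value 56
- A+E: weight 22, pallet count 21, value 56
Best: $64.

$64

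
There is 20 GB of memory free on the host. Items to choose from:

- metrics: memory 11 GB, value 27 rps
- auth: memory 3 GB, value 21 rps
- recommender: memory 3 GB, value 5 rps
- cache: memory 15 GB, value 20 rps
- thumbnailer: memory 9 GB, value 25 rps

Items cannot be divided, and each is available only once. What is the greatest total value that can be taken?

53 rps

Check high-value combinations within 20 GB:
- metrics+auth+recommender: memory 11+3+3=17, value 27+21+5=53
- metrics+thumbnailer: memory 11+9=20, value 27+25=52
- auth+recommender+thumbnailer: memory 3+3+9=15, value 21+5+25=51
- metrics+auth: memory 11+3=14, value 27+21=48
- auth+thumbnailer: memory 3+9=12, value 21+25=46
Best: 53 rps.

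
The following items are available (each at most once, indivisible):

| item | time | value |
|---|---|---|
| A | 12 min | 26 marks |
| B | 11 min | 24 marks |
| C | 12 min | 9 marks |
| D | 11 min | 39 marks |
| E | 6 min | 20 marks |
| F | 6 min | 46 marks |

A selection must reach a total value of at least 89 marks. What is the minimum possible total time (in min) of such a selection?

Subsets with value ≥ 89, sorted by total time:
- D+E+F: time 23, value 105
- B+E+F: time 23, value 90
Minimum time: 23 min.

23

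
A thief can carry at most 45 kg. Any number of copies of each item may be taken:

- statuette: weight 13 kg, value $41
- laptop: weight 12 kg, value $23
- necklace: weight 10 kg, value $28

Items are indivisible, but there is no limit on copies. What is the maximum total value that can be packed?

Best value-per-unit is statuette at 41/13; filling with it alone gives 3×41 = 123.
Optimal mix: 1×statuette + 3×necklace → weight 43, value 125.

$125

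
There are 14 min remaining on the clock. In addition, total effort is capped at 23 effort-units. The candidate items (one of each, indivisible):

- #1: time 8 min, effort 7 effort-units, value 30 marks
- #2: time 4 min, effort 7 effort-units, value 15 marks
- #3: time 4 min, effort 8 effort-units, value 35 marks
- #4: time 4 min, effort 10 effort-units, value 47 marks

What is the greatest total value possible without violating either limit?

82 marks

Feasible sets respecting both limits:
- #3+#4: time 8, effort 18, value 82
- #1+#4: time 12, effort 17, value 77
- #1+#3: time 12, effort 15, value 65
- #2+#4: time 8, effort 17, value 62
Best: 82 marks.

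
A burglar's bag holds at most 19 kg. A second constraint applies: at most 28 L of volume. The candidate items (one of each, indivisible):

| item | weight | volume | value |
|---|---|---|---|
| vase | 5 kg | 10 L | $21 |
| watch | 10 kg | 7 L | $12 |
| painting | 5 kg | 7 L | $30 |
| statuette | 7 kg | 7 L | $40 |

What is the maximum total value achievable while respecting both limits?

$91

Feasible sets respecting both limits:
- vase+painting+statuette: weight 17, volume 24, value 91
- painting+statuette: weight 12, volume 14, value 70
- vase+statuette: weight 12, volume 17, value 61
Best: $91.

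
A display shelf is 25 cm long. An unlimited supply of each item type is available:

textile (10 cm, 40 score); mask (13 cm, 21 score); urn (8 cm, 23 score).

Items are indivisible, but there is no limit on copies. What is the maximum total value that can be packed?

80 score

Best value-per-unit is textile at 40/10, and filling with it alone uses length 2×10=20. No mix of the others beats 2×40 = 80.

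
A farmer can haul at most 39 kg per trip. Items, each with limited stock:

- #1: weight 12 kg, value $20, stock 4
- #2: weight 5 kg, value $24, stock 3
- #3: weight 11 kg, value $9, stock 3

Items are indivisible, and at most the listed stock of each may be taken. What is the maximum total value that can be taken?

Top feasible selections:
- 2×#1 + 3×#2: weight 39, value 112
- 1×#1 + 3×#2 + 1×#3: weight 38, value 101
Best: $112.

$112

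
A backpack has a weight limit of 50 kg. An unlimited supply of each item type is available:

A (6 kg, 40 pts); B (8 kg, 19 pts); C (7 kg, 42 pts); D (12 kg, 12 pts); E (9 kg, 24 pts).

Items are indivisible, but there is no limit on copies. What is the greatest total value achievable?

324 pts

Best value-per-unit is A at 40/6; filling with it alone gives 8×40 = 320.
Optimal mix: 6×A + 2×C → weight 50, value 324.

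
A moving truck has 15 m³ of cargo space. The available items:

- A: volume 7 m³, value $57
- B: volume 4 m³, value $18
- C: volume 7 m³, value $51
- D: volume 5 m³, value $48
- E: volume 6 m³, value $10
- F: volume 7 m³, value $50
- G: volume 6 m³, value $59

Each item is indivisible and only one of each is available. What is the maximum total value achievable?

$125

Check high-value combinations within 15 m³:
- B+D+G: volume 4+5+6=15, value 18+48+59=125
- A+G: volume 7+6=13, value 57+59=116
- C+G: volume 7+6=13, value 51+59=110
- F+G: volume 7+6=13, value 50+59=109
Best: $125.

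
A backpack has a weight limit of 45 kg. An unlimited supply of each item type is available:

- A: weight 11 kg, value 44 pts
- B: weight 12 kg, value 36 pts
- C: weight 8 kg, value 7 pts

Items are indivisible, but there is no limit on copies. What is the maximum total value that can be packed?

176 pts

Best value-per-unit is A at 44/11, and filling with it alone uses weight 4×11=44. No mix of the others beats 4×44 = 176.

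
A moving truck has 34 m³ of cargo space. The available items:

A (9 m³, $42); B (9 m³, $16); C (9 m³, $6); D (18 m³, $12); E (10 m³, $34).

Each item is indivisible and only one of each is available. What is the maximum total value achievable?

$92

Check high-value combinations within 34 m³:
- A+B+E: volume 9+9+10=28, value 42+16+34=92
- A+C+E: volume 9+9+10=28, value 42+6+34=82
- A+E: volume 9+10=19, value 42+34=76
- A+B+C: volume 9+9+9=27, value 42+16+6=64
Best: $92.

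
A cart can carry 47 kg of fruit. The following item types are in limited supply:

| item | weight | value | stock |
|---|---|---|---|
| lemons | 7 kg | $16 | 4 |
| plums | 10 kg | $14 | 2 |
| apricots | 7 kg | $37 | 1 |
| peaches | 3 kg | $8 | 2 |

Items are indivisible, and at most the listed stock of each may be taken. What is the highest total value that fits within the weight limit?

Best selections within weight 47 and stock limits:
- 4×lemons + 1×apricots + 2×peaches: weight 41, value 117
- 3×lemons + 1×plums + 1×apricots + 2×peaches: weight 44, value 115
- 4×lemons + 1×plums + 1×apricots: weight 45, value 115
- 2×lemons + 2×plums + 1×apricots + 2×peaches: weight 47, value 113
Best: $117.

$117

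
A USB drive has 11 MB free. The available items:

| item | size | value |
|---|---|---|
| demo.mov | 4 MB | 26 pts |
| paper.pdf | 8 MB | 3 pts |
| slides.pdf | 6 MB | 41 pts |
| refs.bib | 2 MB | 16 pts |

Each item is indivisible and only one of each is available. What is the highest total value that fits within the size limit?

67 pts

This is a 0/1 knapsack; check combinations near the capacity.
- demo.mov+slides.pdf: size 4+6=10, value 26+41=67
- slides.pdf+refs.bib: size 6+2=8, value 41+16=57
- demo.mov+refs.bib: size 4+2=6, value 26+16=42
- slides.pdf: size 6, value 41
- demo.mov: size 4, value 26
Best: 67 pts.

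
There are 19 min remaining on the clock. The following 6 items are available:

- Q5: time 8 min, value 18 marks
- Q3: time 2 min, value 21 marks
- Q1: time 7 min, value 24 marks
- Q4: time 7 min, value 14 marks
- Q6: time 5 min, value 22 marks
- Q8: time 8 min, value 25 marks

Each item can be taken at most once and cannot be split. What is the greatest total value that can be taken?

This is a 0/1 knapsack; check combinations near the capacity.
- Q3+Q1+Q8: time 2+7+8=17, value 21+24+25=70
- Q3+Q6+Q8: time 2+5+8=15, value 21+22+25=68
- Q3+Q1+Q6: time 2+7+5=14, value 21+24+22=67
Best: 70 marks.

70 marks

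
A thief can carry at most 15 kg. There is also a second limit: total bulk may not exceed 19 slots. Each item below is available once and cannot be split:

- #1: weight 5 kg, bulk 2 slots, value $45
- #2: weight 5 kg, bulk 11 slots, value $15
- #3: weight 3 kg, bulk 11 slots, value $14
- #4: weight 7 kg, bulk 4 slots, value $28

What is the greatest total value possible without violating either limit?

Feasible sets respecting both limits:
- #1+#3+#4: weight 15, bulk 17, value 87
- #1+#4: weight 12, bulk 6, value 73
- #1+#2: weight 10, bulk 13, value 60
- #1+#3: weight 8, bulk 13, value 59
Best: $87.

$87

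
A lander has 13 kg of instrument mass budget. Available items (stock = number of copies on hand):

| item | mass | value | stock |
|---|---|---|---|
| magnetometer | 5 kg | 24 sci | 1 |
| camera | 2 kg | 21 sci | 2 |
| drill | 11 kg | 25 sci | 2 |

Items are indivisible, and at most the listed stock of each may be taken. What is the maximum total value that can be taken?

66 sci

Top feasible selections:
- 1×magnetometer + 2×camera: mass 9, value 66
- 1×camera + 1×drill: mass 13, value 46
- 1×magnetometer + 1×camera: mass 7, value 45
Best: 66 sci.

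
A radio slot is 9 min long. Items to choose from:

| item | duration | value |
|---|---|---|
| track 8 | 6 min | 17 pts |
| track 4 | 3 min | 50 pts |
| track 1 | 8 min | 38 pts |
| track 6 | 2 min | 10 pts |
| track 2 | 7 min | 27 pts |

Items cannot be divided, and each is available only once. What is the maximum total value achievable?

67 pts

This is a 0/1 knapsack; check combinations near the capacity.
- track 8+track 4: duration 6+3=9, value 17+50=67
- track 4+track 6: duration 3+2=5, value 50+10=60
- track 4: duration 3, value 50
- track 1: duration 8, value 38
- track 6+track 2: duration 2+7=9, value 10+27=37
Best: 67 pts.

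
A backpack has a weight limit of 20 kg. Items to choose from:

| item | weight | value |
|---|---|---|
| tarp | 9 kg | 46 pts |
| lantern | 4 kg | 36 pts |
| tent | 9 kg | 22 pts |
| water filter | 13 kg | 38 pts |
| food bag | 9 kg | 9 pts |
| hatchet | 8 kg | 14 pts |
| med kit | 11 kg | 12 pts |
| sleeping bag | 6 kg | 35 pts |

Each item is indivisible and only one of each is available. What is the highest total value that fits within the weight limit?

Check high-value combinations within 20 kg:
- tarp+lantern+sleeping bag: weight 9+4+6=19, value 46+36+35=117
- lantern+tent+sleeping bag: weight 4+9+6=19, value 36+22+35=93
- lantern+hatchet+sleeping bag: weight 4+8+6=18, value 36+14+35=85
- tarp+lantern: weight 9+4=13, value 46+36=82
- tarp+sleeping bag: weight 9+6=15, value 46+35=81
Best: 117 pts.

117 pts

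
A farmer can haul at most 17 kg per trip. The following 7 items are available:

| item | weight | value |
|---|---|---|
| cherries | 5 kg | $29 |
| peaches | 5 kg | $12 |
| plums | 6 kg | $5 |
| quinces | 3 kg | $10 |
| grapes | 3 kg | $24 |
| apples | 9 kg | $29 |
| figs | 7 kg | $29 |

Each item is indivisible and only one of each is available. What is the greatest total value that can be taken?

Check high-value combinations within 17 kg:
- cherries+grapes+figs: weight 5+3+7=15, value 29+24+29=82
- cherries+grapes+apples: weight 5+3+9=17, value 29+24+29=82
- cherries+peaches+quinces+grapes: weight 5+5+3+3=16, value 29+12+10+24=75
- cherries+peaches+figs: weight 5+5+7=17, value 29+12+29=70
- cherries+quinces+figs: weight 5+3+7=15, value 29+10+29=68
Best: $82.

$82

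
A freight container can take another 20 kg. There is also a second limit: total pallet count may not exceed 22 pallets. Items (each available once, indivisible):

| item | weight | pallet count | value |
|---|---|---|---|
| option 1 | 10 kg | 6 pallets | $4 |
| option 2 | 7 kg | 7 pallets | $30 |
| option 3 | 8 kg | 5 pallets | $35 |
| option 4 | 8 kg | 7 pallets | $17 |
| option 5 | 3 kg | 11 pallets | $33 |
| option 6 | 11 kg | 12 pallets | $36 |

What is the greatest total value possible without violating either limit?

Feasible sets respecting both limits:
- option 3+option 6: weight 19, pallet count 17, value 71
- option 3+option 5: weight 11, pallet count 16, value 68
- option 2+option 6: weight 18, pallet count 19, value 66
- option 2+option 3: weight 15, pallet count 12, value 65
Best: $71.

$71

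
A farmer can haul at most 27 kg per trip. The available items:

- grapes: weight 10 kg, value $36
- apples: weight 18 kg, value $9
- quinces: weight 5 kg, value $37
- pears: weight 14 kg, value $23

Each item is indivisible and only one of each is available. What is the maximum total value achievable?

$73

Check high-value combinations within 27 kg:
- grapes+quinces: weight 10+5=15, value 36+37=73
- quinces+pears: weight 5+14=19, value 37+23=60
- grapes+pears: weight 10+14=24, value 36+23=59
Best: $73.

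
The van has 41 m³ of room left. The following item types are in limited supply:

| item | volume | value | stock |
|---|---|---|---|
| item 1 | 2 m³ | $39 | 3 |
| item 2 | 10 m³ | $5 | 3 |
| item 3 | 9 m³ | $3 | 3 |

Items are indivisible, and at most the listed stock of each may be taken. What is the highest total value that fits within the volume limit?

Top feasible selections:
- 3×item 1 + 3×item 2: volume 36, value 132
- 3×item 1 + 2×item 2 + 1×item 3: volume 35, value 130
- 3×item 1 + 1×item 2 + 2×item 3: volume 34, value 128
- 3×item 1 + 2×item 2: volume 26, value 127
Best: $132.

$132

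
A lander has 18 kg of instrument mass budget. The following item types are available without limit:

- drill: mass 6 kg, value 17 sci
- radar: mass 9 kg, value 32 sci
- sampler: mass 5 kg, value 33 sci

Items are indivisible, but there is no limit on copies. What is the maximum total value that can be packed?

Best value-per-unit is sampler at 33/5, and filling with it alone uses mass 3×5=15. No mix of the others beats 3×33 = 99.

99 sci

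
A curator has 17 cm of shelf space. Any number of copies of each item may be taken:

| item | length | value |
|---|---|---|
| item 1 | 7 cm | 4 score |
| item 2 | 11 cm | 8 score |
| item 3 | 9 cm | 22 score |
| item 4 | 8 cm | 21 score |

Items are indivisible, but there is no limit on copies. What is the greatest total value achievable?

Best value-per-unit is item 4 at 21/8; filling with it alone gives 2×21 = 42.
Optimal mix: 1×item 3 + 1×item 4 → length 17, value 43.

43 score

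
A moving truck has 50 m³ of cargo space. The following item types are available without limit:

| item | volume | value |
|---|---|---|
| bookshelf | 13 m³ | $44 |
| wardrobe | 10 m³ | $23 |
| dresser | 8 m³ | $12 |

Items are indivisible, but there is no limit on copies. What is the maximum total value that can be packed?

Best value-per-unit is bookshelf at 44/13; filling with it alone gives 3×44 = 132.
Optimal mix: 3×bookshelf + 1×wardrobe → volume 49, value 155.

$155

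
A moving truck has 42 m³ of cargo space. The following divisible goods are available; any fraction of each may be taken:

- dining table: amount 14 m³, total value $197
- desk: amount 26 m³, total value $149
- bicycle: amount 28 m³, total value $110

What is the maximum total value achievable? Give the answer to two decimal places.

Take in order of value per unit:
- dining table (197/14 per unit): all 14 → value 197, running total 197.00
- desk (149/26 per unit): all 26 → value 149, running total 346.00
- bicycle (110/28 per unit): 2 of 28 → value 2×110/28 = 7.8571, running total 353.86
Total 353.86.

353.86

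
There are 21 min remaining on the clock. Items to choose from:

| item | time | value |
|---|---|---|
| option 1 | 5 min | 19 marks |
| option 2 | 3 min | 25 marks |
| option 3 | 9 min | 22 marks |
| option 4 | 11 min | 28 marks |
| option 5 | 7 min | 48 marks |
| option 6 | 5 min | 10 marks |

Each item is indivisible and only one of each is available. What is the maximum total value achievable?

Check high-value combinations within 21 min:
- option 1+option 2+option 5+option 6: time 5+3+7+5=20, value 19+25+48+10=102
- option 2+option 4+option 5: time 3+11+7=21, value 25+28+48=101
- option 2+option 3+option 5: time 3+9+7=19, value 25+22+48=95
- option 1+option 2+option 5: time 5+3+7=15, value 19+25+48=92
Best: 102 marks.

102 marks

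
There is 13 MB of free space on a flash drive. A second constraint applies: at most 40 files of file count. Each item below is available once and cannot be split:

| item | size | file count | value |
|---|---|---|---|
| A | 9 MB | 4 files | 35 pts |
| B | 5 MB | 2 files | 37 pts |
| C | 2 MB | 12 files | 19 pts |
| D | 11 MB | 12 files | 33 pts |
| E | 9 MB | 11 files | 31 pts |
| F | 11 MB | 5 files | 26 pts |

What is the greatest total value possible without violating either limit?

56 pts

Feasible sets respecting both limits:
- B+C: size 7, file count 14, value 56
- A+C: size 11, file count 16, value 54
- C+D: size 13, file count 24, value 52
- C+E: size 11, file count 23, value 50
Best: 56 pts.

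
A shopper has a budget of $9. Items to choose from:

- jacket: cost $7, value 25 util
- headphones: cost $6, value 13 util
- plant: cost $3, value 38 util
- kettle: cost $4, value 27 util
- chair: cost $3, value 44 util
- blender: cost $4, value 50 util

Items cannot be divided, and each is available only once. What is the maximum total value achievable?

Check high-value combinations within $9:
- chair+blender: cost 3+4=7, value 44+50=94
- plant+blender: cost 3+4=7, value 38+50=88
- plant+chair: cost 3+3=6, value 38+44=82
- kettle+blender: cost 4+4=8, value 27+50=77
Best: 94 util.

94 util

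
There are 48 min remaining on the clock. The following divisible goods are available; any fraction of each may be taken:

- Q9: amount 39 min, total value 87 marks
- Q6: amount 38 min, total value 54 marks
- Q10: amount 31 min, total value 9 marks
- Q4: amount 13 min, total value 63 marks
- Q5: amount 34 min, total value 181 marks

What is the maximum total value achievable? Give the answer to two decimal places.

246.23

Take in order of value per unit:
- Q5 (181/34 per unit): all 34 → value 181, running total 181.00
- Q4 (63/13 per unit): all 13 → value 63, running total 244.00
- Q9 (87/39 per unit): 1 of 39 → value 1×87/39 = 2.2308, running total 246.23
Total 246.23.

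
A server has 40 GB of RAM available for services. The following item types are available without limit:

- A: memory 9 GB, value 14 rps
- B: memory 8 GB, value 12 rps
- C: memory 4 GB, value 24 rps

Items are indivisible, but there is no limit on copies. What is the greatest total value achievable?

240 rps

Best value-per-unit is C at 24/4, and filling with it alone uses memory 10×4=40. No mix of the others beats 10×24 = 240.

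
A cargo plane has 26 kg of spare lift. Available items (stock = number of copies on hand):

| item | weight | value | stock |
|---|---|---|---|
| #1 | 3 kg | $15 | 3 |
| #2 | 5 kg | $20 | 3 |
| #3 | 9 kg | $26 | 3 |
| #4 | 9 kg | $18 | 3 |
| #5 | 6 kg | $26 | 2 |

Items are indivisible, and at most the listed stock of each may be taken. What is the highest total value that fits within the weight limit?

Best selections within weight 26 and stock limits:
- 3×#1 + 1×#2 + 2×#5: weight 26, value 117
- 3×#1 + 2×#2 + 1×#5: weight 25, value 111
- 1×#1 + 2×#2 + 2×#5: weight 25, value 107
- 3×#1 + 3×#2: weight 24, value 105
Best: $117.

$117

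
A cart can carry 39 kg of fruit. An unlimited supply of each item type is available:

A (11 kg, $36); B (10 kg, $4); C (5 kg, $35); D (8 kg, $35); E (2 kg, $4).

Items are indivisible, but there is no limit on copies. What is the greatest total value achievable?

Best value-per-unit is C at 35/5; filling with it alone gives 7×35 = 245.
Optimal mix: 7×C + 2×E → weight 39, value 253.

$253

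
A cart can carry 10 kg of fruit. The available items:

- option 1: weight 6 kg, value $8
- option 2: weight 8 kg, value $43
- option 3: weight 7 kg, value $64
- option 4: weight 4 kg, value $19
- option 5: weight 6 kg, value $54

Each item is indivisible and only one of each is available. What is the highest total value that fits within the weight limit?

$73

Check high-value combinations within 10 kg:
- option 4+option 5: weight 4+6=10, value 19+54=73
- option 3: weight 7, value 64
- option 5: weight 6, value 54
- option 2: weight 8, value 43
- option 1+option 4: weight 6+4=10, value 8+19=27
Best: $73.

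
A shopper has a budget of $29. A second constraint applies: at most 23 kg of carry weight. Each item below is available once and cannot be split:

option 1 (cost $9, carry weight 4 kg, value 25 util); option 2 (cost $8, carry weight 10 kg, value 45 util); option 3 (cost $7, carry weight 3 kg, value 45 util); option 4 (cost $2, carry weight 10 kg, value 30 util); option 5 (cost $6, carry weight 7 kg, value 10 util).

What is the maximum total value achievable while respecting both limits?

Feasible sets respecting both limits:
- option 2+option 3+option 4: cost 17, carry weight 23, value 120
- option 1+option 2+option 3: cost 24, carry weight 17, value 115
- option 1+option 3+option 4: cost 18, carry weight 17, value 100
Best: 120 util.

120 util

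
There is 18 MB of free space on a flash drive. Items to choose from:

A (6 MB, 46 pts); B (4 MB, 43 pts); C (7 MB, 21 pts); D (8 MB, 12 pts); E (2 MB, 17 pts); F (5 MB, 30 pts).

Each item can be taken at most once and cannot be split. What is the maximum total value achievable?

136 pts

This is a 0/1 knapsack; check combinations near the capacity.
- A+B+E+F: size 6+4+2+5=17, value 46+43+17+30=136
- A+B+F: size 6+4+5=15, value 46+43+30=119
- B+C+E+F: size 4+7+2+5=18, value 43+21+17+30=111
Best: 136 pts.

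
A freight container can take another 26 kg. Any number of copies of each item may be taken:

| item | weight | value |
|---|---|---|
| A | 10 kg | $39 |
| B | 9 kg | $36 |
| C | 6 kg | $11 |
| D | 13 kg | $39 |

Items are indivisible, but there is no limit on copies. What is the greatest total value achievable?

Best value-per-unit is B at 36/9; filling with it alone gives 2×36 = 72.
Optimal mix: 2×A + 1×C → weight 26, value 89.

$89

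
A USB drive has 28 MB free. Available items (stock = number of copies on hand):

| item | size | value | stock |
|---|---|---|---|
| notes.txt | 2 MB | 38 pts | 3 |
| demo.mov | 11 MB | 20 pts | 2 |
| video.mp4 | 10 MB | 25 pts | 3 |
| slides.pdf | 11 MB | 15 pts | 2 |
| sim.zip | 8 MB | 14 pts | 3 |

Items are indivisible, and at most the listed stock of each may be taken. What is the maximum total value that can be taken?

164 pts

Top feasible selections:
- 3×notes.txt + 2×video.mp4: size 26, value 164
- 3×notes.txt + 1×demo.mov + 1×video.mp4: size 27, value 159
- 3×notes.txt + 1×video.mp4 + 1×slides.pdf: size 27, value 154
Best: 164 pts.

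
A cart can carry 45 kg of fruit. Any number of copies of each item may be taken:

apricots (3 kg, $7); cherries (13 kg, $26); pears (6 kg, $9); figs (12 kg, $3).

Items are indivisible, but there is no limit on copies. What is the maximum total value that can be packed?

Best value-per-unit is apricots at 7/3, and filling with it alone uses weight 15×3=45. No mix of the others beats 15×7 = 105.

$105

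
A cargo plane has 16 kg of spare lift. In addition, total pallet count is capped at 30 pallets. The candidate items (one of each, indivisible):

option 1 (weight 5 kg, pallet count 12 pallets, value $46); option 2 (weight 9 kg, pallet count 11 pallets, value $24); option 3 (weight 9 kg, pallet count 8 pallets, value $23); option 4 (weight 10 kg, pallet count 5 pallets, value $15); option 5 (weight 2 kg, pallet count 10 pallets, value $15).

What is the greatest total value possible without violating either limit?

$84

Feasible sets respecting both limits:
- option 1+option 3+option 5: weight 16, pallet count 30, value 84
- option 1+option 2: weight 14, pallet count 23, value 70
- option 1+option 3: weight 14, pallet count 20, value 69
Best: $84.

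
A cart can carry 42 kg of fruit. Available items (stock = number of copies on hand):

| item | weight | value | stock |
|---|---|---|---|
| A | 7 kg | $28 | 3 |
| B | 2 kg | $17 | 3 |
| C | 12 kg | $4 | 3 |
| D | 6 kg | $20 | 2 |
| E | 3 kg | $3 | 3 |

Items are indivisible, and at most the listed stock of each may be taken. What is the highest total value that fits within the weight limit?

Top feasible selections:
- 3×A + 3×B + 2×D + 1×E: weight 42, value 178
- 3×A + 3×B + 2×D: weight 39, value 175
- 3×A + 3×B + 1×D + 3×E: weight 42, value 164
Best: $178.

$178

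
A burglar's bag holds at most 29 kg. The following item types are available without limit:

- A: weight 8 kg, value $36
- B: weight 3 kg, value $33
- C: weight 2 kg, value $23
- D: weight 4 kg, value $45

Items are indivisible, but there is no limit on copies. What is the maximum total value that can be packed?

Best value-per-unit is C at 23/2; filling with it alone gives 14×23 = 322.
Optimal mix: 1×B + 13×C → weight 29, value 332.

$332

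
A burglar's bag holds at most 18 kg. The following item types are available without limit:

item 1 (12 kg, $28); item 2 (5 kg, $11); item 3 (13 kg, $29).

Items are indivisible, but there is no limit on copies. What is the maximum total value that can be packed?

Best value-per-unit is item 1 at 28/12; filling with it alone gives 1×28 = 28.
Optimal mix: 1×item 2 + 1×item 3 → weight 18, value 40.

$40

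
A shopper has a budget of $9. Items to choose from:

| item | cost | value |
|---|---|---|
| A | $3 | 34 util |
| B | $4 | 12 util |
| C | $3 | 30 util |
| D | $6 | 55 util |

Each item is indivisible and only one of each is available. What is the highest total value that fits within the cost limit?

89 util

Check high-value combinations within $9:
- A+D: cost 3+6=9, value 34+55=89
- C+D: cost 3+6=9, value 30+55=85
- A+C: cost 3+3=6, value 34+30=64
- D: cost 6, value 55
Best: 89 util.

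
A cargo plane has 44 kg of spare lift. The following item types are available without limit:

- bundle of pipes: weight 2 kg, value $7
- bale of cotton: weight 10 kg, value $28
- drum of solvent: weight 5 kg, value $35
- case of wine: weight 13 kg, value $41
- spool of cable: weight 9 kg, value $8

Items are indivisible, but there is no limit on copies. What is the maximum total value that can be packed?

Best value-per-unit is drum of solvent at 35/5; filling with it alone gives 8×35 = 280.
Optimal mix: 2×bundle of pipes + 8×drum of solvent → weight 44, value 294.

$294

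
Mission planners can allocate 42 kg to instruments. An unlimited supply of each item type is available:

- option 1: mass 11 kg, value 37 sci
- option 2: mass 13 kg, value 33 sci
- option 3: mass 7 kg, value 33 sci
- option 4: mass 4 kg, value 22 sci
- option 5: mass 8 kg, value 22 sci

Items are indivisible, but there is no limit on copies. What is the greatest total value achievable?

Best value-per-unit is option 4 at 22/4; filling with it alone gives 10×22 = 220.
Optimal mix: 2×option 3 + 7×option 4 → mass 42, value 220.

220 sci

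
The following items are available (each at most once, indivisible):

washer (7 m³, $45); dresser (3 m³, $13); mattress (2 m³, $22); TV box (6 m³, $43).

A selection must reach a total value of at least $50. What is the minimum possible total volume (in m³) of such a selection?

Subsets with value ≥ 50, sorted by total volume:
- mattress+TV box: volume 8, value 65
- washer+mattress: volume 9, value 67
- dresser+TV box: volume 9, value 56
Minimum volume: 8 m³.

8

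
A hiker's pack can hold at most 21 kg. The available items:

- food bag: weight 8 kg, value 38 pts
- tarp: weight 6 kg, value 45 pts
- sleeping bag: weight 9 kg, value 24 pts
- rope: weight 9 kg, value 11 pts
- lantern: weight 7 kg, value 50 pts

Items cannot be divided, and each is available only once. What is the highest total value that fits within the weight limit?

Check high-value combinations within 21 kg:
- food bag+tarp+lantern: weight 8+6+7=21, value 38+45+50=133
- tarp+lantern: weight 6+7=13, value 45+50=95
- food bag+lantern: weight 8+7=15, value 38+50=88
Best: 133 pts.

133 pts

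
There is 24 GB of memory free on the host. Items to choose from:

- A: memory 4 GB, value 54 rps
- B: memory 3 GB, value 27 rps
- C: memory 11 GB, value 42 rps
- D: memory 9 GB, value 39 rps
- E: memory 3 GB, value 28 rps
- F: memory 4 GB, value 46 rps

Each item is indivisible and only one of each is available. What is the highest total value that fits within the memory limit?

Check high-value combinations within 24 GB:
- A+B+D+E+F: memory 4+3+9+3+4=23, value 54+27+39+28+46=194
- A+C+E+F: memory 4+11+3+4=22, value 54+42+28+46=170
- A+B+C+F: memory 4+3+11+4=22, value 54+27+42+46=169
Best: 194 rps.

194 rps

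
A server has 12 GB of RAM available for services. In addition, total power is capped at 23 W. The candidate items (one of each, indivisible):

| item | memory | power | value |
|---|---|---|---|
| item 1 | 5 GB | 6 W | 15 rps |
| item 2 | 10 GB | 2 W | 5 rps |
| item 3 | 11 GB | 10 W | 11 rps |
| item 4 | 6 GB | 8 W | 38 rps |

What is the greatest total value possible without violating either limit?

53 rps

Feasible sets respecting both limits:
- item 1+item 4: memory 11, power 14, value 53
- item 4: memory 6, power 8, value 38
- item 1: memory 5, power 6, value 15
- item 3: memory 11, power 10, value 11
Best: 53 rps.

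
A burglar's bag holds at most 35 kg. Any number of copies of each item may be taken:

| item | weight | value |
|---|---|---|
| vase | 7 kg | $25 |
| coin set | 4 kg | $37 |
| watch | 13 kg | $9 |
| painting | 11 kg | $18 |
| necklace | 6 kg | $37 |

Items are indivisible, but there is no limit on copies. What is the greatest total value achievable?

Best value-per-unit is coin set at 37/4, and filling with it alone uses weight 8×4=32. No mix of the others beats 8×37 = 296.

$296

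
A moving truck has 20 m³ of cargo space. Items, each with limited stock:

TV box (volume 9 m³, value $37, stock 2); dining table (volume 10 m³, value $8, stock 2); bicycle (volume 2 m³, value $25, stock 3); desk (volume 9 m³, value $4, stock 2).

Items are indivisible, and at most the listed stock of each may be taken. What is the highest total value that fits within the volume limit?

$112

Best selections within volume 20 and stock limits:
- 1×TV box + 3×bicycle: volume 15, value 112
- 2×TV box + 1×bicycle: volume 20, value 99
- 1×TV box + 2×bicycle: volume 13, value 87
- 1×dining table + 3×bicycle: volume 16, value 83
Best: $112.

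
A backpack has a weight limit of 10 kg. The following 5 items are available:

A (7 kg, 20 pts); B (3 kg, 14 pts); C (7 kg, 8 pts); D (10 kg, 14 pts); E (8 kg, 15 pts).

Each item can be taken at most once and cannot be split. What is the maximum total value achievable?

34 pts

Check high-value combinations within 10 kg:
- A+B: weight 7+3=10, value 20+14=34
- B+C: weight 3+7=10, value 14+8=22
- A: weight 7, value 20
- E: weight 8, value 15
- B: weight 3, value 14
Best: 34 pts.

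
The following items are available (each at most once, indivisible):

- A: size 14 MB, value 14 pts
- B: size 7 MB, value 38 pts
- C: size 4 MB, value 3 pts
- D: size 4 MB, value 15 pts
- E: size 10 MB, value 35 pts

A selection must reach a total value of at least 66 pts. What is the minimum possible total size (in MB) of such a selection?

Subsets with value ≥ 66, sorted by total size:
- B+E: size 17, value 73
- B+D+E: size 21, value 88
- B+C+E: size 21, value 76
- B+C+D+E: size 25, value 91
Minimum size: 17 MB.

17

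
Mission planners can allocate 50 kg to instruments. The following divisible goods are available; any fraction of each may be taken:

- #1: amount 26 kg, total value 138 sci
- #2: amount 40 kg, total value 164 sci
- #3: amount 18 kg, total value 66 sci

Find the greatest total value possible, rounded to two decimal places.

236.40

Take in order of value per unit:
- #1 (138/26 per unit): all 26 → value 138, running total 138.00
- #2 (164/40 per unit): 24 of 40 → value 24×164/40 = 98.4000, running total 236.40
Total 236.40.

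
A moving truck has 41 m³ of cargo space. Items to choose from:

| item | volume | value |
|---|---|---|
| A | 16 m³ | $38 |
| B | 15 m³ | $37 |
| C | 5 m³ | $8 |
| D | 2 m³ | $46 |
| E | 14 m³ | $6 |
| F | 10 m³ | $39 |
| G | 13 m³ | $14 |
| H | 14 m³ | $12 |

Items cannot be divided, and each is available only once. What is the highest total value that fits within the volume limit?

$137

This is a 0/1 knapsack; check combinations near the capacity.
- A+D+F+G: volume 16+2+10+13=41, value 38+46+39+14=137
- B+D+F+G: volume 15+2+10+13=40, value 37+46+39+14=136
- B+D+F+H: volume 15+2+10+14=41, value 37+46+39+12=134
- A+C+D+F: volume 16+5+2+10=33, value 38+8+46+39=131
- B+C+D+F: volume 15+5+2+10=32, value 37+8+46+39=130
Best: $137.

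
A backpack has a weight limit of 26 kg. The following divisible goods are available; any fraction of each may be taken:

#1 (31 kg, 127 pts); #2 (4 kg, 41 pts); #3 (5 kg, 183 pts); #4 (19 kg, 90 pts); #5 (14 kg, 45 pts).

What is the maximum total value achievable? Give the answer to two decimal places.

304.53

Take in order of value per unit:
- #3 (183/5 per unit): all 5 → value 183, running total 183.00
- #2 (41/4 per unit): all 4 → value 41, running total 224.00
- #4 (90/19 per unit): 17 of 19 → value 17×90/19 = 80.5263, running total 304.53
Total 304.53.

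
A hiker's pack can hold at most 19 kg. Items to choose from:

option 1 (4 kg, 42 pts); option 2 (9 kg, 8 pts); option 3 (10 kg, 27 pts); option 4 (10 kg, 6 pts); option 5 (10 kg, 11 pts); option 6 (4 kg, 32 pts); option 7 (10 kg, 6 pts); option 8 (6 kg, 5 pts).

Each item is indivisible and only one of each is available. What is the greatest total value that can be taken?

Check high-value combinations within 19 kg:
- option 1+option 3+option 6: weight 4+10+4=18, value 42+27+32=101
- option 1+option 5+option 6: weight 4+10+4=18, value 42+11+32=85
- option 1+option 2+option 6: weight 4+9+4=17, value 42+8+32=82
Best: 101 pts.

101 pts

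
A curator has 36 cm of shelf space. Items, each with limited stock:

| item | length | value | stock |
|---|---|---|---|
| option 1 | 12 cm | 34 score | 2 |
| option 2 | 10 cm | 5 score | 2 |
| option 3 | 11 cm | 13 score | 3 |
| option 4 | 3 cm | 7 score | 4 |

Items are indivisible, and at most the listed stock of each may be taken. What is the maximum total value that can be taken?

Top feasible selections:
- 2×option 1 + 4×option 4: length 36, value 96
- 2×option 1 + 3×option 4: length 33, value 89
- 2×option 1 + 2×option 4: length 30, value 82
Best: 96 score.

96 score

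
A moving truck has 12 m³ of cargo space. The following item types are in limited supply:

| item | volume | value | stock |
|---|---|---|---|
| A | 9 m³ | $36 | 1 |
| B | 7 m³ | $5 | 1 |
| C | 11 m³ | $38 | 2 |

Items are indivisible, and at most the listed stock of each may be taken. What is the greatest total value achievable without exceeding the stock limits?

Best selections within volume 12 and stock limits:
- 1×C: volume 11, value 38
- 1×A: volume 9, value 36
- 1×B: volume 7, value 5
Best: $38.

$38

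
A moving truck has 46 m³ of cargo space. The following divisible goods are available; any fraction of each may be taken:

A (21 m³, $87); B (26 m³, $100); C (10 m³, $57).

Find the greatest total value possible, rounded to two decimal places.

Take in order of value per unit:
- C (57/10 per unit): all 10 → value 57, running total 57.00
- A (87/21 per unit): all 21 → value 87, running total 144.00
- B (100/26 per unit): 15 of 26 → value 15×100/26 = 57.6923, running total 201.69
Total 201.69.

201.69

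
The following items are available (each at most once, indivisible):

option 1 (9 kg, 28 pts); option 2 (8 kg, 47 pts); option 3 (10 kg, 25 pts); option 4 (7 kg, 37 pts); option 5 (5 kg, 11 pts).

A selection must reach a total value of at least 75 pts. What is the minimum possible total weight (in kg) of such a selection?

Subsets with value ≥ 75, sorted by total weight:
- option 2+option 4: weight 15, value 84
- option 1+option 2: weight 17, value 75
Minimum weight: 15 kg.

15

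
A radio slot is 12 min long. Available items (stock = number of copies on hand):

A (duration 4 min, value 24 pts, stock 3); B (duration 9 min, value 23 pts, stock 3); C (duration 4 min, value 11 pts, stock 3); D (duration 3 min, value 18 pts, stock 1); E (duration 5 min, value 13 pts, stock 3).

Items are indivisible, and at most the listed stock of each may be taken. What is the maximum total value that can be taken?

Best selections within duration 12 and stock limits:
- 3×A: duration 12, value 72
- 2×A + 1×D: duration 11, value 66
Best: 72 pts.

72 pts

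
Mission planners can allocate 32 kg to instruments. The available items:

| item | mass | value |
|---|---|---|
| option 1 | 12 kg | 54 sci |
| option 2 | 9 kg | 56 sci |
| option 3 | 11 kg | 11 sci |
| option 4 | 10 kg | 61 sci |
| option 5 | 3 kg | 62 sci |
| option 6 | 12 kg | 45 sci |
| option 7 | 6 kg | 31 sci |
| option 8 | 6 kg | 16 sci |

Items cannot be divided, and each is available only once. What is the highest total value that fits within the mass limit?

Check high-value combinations within 32 kg:
- option 2+option 4+option 5+option 7: mass 9+10+3+6=28, value 56+61+62+31=210
- option 1+option 4+option 5+option 7: mass 12+10+3+6=31, value 54+61+62+31=208
- option 1+option 2+option 5+option 7: mass 12+9+3+6=30, value 54+56+62+31=203
- option 4+option 5+option 6+option 7: mass 10+3+12+6=31, value 61+62+45+31=199
Best: 210 sci.

210 sci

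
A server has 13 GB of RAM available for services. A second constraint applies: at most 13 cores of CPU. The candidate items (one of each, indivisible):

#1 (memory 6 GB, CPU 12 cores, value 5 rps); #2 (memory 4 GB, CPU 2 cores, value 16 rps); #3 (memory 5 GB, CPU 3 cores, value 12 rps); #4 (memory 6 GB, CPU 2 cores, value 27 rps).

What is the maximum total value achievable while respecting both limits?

Feasible sets respecting both limits:
- #2+#4: memory 10, CPU 4, value 43
- #3+#4: memory 11, CPU 5, value 39
- #2+#3: memory 9, CPU 5, value 28
Best: 43 rps.

43 rps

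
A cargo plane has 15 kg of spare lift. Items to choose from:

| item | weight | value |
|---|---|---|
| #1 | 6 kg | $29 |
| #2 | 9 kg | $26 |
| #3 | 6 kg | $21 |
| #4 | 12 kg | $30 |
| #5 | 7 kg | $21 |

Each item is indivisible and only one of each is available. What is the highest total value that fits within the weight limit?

$55

Check high-value combinations within 15 kg:
- #1+#2: weight 6+9=15, value 29+26=55
- #1+#3: weight 6+6=12, value 29+21=50
- #1+#5: weight 6+7=13, value 29+21=50
- #2+#3: weight 9+6=15, value 26+21=47
- #3+#5: weight 6+7=13, value 21+21=42
Best: $55.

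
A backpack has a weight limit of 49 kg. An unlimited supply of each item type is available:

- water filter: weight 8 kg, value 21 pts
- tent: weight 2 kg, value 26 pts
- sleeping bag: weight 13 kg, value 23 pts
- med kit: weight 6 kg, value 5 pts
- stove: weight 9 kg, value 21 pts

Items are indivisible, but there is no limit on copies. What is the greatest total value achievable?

Best value-per-unit is tent at 26/2, and filling with it alone uses weight 24×2=48. No mix of the others beats 24×26 = 624.

624 pts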